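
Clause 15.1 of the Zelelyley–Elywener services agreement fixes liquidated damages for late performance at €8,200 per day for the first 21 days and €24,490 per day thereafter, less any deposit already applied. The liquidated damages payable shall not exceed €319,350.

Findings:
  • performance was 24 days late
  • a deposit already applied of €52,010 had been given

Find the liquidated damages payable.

First 21 days: 21 × €8,200 = €172,200
Remaining days: (24 − 21) × €24,490 = €73,470
Accrued per-day damages: €172,200 + €73,470 = €245,670
Less deposit already applied: €245,670 − €52,010 = €193,660
Cap at €319,350: €193,660 is within the cap, no reduction.

€193,660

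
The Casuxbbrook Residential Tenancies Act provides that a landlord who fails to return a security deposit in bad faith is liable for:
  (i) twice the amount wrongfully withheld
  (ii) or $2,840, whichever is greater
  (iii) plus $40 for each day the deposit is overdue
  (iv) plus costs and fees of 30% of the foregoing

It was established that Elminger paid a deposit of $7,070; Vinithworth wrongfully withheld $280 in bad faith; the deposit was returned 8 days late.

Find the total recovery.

$4,108

Doubled: 2 × $280 = $560
Minimum $2,840: $560 is below the minimum → $2,840
Late-return penalty: 8 × $40 = $320
Damages plus late penalty: $2,840 + $320 = $3,160
Costs and fees: 30% of $3,160 = $948
Total recovery: $3,160 + $948 = $4,108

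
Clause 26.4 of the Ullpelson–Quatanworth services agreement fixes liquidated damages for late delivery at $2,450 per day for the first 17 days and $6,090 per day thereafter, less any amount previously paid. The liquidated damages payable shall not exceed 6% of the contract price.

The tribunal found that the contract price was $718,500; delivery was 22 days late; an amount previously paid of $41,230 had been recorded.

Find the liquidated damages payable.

First 17 days: 17 × $2,450 = $41,650
Remaining days: (22 − 17) × $6,090 = $30,450
Accrued per-day damages: $41,650 + $30,450 = $72,100
Less amount previously paid: $72,100 − $41,230 = $30,870
Cap: 6% of $718,500 = $43,110
Cap at $43,110: $30,870 is within the cap, no reduction.

Liquidated damages: $30,870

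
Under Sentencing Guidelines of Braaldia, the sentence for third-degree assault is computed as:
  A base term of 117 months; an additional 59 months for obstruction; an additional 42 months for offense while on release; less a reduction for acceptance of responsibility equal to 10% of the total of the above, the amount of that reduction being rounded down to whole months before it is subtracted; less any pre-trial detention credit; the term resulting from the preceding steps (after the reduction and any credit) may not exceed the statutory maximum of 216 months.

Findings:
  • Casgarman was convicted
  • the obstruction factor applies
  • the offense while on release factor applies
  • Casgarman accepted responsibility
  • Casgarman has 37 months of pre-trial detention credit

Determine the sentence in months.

160 months

Obstruction enhancement: +59 months
Offense while on release enhancement: +42 months
Adjusted term: 117 months + 59 months + 42 months = 218 months
Acceptance of responsibility reduction: 10% of 218 months = 21 months (rounded down)
After reduction: 218 − 21 = 197 months
Less pre-trial detention credit: 197 months − 37 months = 160 months
Cap at 216 months: 160 months is within the cap, no reduction.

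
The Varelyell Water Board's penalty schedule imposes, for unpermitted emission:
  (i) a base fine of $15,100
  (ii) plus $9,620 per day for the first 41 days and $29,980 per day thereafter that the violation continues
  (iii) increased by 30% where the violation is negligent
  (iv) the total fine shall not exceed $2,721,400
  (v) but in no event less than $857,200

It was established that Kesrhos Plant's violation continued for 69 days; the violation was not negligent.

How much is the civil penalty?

First 41 days: 41 × $9,620 = $394,420
Remaining days: (69 − 41) × $29,980 = $839,440
Per-day component: $394,420 + $839,440 = $1,233,860
Base plus per-day: $15,100 + $1,233,860 = $1,248,960
The violation was not negligent: no 30% increase.
Cap at $2,721,400: $1,248,960 is within the cap, no reduction.
Minimum $857,200: $1,248,960 meets the minimum, no increase.

$1,248,960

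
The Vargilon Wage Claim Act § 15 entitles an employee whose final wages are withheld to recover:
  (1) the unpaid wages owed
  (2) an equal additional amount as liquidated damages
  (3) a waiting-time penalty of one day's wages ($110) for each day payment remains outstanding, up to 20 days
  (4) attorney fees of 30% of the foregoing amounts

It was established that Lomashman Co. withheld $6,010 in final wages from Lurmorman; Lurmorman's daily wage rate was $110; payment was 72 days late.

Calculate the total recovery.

Liquidated damages (equal amount): $6,010
Penalty days: min(72, 20) = 20
Waiting-time penalty: 20 × $110 = $2,200
Subtotal: $6,010 + $6,010 + $2,200 = $14,220
Attorney fees: 30% of $14,220 = $4,266
Total award: $14,220 + $4,266 = $18,486

$18,486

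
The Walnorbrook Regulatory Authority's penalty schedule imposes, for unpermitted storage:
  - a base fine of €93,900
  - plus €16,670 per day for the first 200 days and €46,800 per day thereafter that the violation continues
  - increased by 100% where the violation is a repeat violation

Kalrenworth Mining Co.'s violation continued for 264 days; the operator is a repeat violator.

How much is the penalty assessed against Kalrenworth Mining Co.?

First 200 days: 200 × €16,670 = €3,334,000
Remaining days: (264 − 200) × €46,800 = €2,995,200
Per-day component: €3,334,000 + €2,995,200 = €6,329,200
Base plus per-day: €93,900 + €6,329,200 = €6,423,100
Enhancement: 100% of €6,423,100 = €6,423,100
Enhanced fine: €6,423,100 + €6,423,100 = €12,846,200

Civil penalty: €12,846,200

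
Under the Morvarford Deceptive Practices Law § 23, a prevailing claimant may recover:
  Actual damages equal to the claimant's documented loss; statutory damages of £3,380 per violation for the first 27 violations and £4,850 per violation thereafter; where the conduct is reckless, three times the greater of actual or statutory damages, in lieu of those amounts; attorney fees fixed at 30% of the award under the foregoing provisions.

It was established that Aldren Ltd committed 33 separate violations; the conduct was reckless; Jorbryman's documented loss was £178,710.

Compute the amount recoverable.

£696,969

First 27 violations: 27 × £3,380 = £91,260
Remaining violations: (33 − 27) × £4,850 = £29,100
Statutory damages: £91,260 + £29,100 = £120,360
Greater of actual damages (£178,710) or statutory damages (£120,360): £178,710
Trebled: 3 × £178,710 = £536,130
Attorney fees: 30% of £536,130 = £160,839
Total recovery: £536,130 + £160,839 = £696,969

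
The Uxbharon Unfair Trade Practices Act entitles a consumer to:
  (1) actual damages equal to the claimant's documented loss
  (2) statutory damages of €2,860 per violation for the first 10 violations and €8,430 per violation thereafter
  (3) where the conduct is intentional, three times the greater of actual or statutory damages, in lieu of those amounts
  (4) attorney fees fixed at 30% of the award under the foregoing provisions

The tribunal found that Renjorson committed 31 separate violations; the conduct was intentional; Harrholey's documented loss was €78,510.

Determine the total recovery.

€801,957

First 10 violations: 10 × €2,860 = €28,600
Remaining violations: (31 − 10) × €8,430 = €177,030
Statutory damages: €28,600 + €177,030 = €205,630
Greater of actual damages (€78,510) or statutory damages (€205,630): €205,630
Trebled: 3 × €205,630 = €616,890
Attorney fees: 30% of €616,890 = €185,067
Total recovery: €616,890 + €185,067 = €801,957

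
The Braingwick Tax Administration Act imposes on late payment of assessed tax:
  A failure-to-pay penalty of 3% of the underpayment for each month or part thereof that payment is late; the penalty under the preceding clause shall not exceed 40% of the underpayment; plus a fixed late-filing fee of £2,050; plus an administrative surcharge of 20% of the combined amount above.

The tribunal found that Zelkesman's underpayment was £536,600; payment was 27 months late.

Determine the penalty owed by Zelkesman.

Accrued rate: 3% × 27 = 81%, capped at 40% → 40%
Failure-to-pay penalty: 40% of £536,600 = £214,640
Penalty before surcharge: £214,640 + £2,050 = £216,690
Administrative surcharge: 20% of £216,690 = £43,338
Total penalty: £216,690 + £43,338 = £260,028

£260,028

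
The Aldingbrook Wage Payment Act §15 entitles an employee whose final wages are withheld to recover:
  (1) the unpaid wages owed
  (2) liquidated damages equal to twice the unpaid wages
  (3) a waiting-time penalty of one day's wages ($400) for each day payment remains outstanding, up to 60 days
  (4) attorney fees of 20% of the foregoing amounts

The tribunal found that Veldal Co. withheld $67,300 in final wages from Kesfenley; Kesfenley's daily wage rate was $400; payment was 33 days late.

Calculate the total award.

$258,120

Doubled: 2 × $67,300 = $134,600
Penalty days: min(33, 60) = 33
Waiting-time penalty: 33 × $400 = $13,200
Subtotal: $67,300 + $134,600 + $13,200 = $215,100
Attorney fees: 20% of $215,100 = $43,020
Total award: $215,100 + $43,020 = $258,120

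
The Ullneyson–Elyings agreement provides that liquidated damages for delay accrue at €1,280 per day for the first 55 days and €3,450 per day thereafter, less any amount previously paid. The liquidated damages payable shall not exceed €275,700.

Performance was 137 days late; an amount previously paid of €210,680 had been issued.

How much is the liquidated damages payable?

First 55 days: 55 × €1,280 = €70,400
Remaining days: (137 − 55) × €3,450 = €282,900
Accrued per-day damages: €70,400 + €282,900 = €353,300
Less amount previously paid: €353,300 − €210,680 = €142,620
Cap at €275,700: €142,620 is within the cap, no reduction.

€142,620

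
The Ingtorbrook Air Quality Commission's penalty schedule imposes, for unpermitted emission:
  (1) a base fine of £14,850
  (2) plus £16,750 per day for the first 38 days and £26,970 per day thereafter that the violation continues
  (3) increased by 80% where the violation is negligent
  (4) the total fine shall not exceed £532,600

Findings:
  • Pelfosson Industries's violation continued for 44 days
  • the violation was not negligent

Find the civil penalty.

First 38 days: 38 × £16,750 = £636,500
Remaining days: (44 − 38) × £26,970 = £161,820
Per-day component: £636,500 + £161,820 = £798,320
Base plus per-day: £14,850 + £798,320 = £813,170
The violation was not negligent: no 80% increase.
Cap at £532,600: £813,170 exceeds the cap → £532,600

Civil penalty: £532,600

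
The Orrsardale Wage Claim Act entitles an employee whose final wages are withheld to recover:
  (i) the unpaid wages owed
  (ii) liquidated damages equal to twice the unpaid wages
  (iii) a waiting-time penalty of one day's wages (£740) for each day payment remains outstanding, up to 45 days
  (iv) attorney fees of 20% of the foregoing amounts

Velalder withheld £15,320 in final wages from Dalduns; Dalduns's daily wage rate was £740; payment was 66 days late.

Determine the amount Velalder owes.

Doubled: 2 × £15,320 = £30,640
Penalty days: min(66, 45) = 45
Waiting-time penalty: 45 × £740 = £33,300
Subtotal: £15,320 + £30,640 + £33,300 = £79,260
Attorney fees: 20% of £79,260 = £15,852
Total award: £79,260 + £15,852 = £95,112

£95,112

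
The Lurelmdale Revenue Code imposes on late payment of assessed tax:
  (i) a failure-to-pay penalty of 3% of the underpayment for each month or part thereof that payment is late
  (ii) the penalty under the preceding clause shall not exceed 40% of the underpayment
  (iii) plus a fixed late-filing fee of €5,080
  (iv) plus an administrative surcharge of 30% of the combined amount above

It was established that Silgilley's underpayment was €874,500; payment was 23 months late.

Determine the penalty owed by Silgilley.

€461,344

Accrued rate: 3% × 23 = 69%, capped at 40% → 40%
Failure-to-pay penalty: 40% of €874,500 = €349,800
Penalty before surcharge: €349,800 + €5,080 = €354,880
Administrative surcharge: 30% of €354,880 = €106,464
Total penalty: €354,880 + €106,464 = €461,344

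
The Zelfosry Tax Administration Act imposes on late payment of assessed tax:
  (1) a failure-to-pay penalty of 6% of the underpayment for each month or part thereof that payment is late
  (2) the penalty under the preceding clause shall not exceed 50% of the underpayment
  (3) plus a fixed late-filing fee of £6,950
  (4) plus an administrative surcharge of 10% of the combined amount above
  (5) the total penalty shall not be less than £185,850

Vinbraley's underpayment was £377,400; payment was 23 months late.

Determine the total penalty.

Penalty: £215,215

Accrued rate: 6% × 23 = 138%, capped at 50% → 50%
Failure-to-pay penalty: 50% of £377,400 = £188,700
Penalty before surcharge: £188,700 + £6,950 = £195,650
Administrative surcharge: 10% of £195,650 = £19,565
Total penalty: £195,650 + £19,565 = £215,215
Minimum £185,850: £215,215 meets the minimum, no increase.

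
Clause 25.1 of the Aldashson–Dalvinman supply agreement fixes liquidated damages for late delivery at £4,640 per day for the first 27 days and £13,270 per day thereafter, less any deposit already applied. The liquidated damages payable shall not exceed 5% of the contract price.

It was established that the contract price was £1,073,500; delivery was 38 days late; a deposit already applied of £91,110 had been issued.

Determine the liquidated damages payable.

First 27 days: 27 × £4,640 = £125,280
Remaining days: (38 − 27) × £13,270 = £145,970
Accrued per-day damages: £125,280 + £145,970 = £271,250
Less deposit already applied: £271,250 − £91,110 = £180,140
Cap: 5% of £1,073,500 = £53,675
Cap at £53,675: £180,140 exceeds the cap → £53,675

£53,675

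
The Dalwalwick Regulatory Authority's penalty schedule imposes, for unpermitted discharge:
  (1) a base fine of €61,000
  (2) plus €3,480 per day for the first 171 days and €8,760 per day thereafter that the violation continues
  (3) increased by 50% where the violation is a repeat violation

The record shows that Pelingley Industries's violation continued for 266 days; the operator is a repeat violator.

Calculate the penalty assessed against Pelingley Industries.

€2,232,420

First 171 days: 171 × €3,480 = €595,080
Remaining days: (266 − 171) × €8,760 = €832,200
Per-day component: €595,080 + €832,200 = €1,427,280
Base plus per-day: €61,000 + €1,427,280 = €1,488,280
Enhancement: 50% of €1,488,280 = €744,140
Enhanced fine: €1,488,280 + €744,140 = €2,232,420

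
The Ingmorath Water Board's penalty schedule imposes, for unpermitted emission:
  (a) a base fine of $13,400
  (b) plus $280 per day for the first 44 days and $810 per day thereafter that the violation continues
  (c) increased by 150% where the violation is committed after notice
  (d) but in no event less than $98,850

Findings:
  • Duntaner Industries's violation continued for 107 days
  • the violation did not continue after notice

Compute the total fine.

First 44 days: 44 × $280 = $12,320
Remaining days: (107 − 44) × $810 = $51,030
Per-day component: $12,320 + $51,030 = $63,350
Base plus per-day: $13,400 + $63,350 = $76,750
The violation did not continue after notice: no 150% increase.
Minimum $98,850: $76,750 is below the minimum → $98,850

Civil penalty: $98,850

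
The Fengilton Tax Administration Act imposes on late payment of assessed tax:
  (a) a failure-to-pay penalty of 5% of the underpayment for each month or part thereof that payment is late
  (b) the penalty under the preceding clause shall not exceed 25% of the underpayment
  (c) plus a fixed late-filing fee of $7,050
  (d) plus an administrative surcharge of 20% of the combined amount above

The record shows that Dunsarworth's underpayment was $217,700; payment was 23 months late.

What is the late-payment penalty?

Accrued rate: 5% × 23 = 115%, capped at 25% → 25%
Failure-to-pay penalty: 25% of $217,700 = $54,425
Penalty before surcharge: $54,425 + $7,050 = $61,475
Administrative surcharge: 20% of $61,475 = $12,295
Total penalty: $61,475 + $12,295 = $73,770

$73,770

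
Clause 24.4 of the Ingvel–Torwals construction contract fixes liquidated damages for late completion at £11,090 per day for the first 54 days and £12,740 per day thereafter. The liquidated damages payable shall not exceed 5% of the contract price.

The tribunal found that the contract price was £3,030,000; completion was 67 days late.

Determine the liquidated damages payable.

First 54 days: 54 × £11,090 = £598,860
Remaining days: (67 − 54) × £12,740 = £165,620
Accrued per-day damages: £598,860 + £165,620 = £764,480
Cap: 5% of £3,030,000 = £151,500
Cap at £151,500: £764,480 exceeds the cap → £151,500

£151,500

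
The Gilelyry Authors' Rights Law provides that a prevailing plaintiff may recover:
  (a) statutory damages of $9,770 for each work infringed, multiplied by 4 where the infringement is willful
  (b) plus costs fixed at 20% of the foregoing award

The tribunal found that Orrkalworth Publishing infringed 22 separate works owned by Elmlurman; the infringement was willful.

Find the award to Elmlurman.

Statutory damages: 22 × $9,770 = $214,940
Multiplied by 4: 4 × $214,940 = $859,760
Costs: 20% of $859,760 = $171,952
Award plus costs: $859,760 + $171,952 = $1,031,712

$1,031,712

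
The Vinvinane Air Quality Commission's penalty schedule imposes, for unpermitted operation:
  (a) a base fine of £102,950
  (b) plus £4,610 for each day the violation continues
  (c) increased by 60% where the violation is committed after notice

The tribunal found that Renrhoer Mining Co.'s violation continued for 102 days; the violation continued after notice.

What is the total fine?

£917,072

Per-day component: 102 × £4,610 = £470,220
Base plus per-day: £102,950 + £470,220 = £573,170
Enhancement: 60% of £573,170 = £343,902
Enhanced fine: £573,170 + £343,902 = £917,072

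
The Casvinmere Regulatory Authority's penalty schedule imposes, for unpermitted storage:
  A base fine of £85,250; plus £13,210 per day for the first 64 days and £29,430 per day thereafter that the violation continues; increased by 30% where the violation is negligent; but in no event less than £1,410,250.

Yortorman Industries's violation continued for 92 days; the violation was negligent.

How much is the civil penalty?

£2,281,149

First 64 days: 64 × £13,210 = £845,440
Remaining days: (92 − 64) × £29,430 = £824,040
Per-day component: £845,440 + £824,040 = £1,669,480
Base plus per-day: £85,250 + £1,669,480 = £1,754,730
Enhancement: 30% of £1,754,730 = £526,419
Enhanced fine: £1,754,730 + £526,419 = £2,281,149
Minimum £1,410,250: £2,281,149 meets the minimum, no increase.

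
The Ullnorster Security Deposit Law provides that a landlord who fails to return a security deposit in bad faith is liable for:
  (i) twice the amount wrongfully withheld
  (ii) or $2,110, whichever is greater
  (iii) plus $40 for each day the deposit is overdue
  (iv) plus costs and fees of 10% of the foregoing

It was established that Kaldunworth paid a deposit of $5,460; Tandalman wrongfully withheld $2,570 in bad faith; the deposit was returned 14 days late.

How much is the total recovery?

Doubled: 2 × $2,570 = $5,140
Minimum $2,110: $5,140 meets the minimum, no increase.
Late-return penalty: 14 × $40 = $560
Damages plus late penalty: $5,140 + $560 = $5,700
Costs and fees: 10% of $5,700 = $570
Total recovery: $5,700 + $570 = $6,270

$6,270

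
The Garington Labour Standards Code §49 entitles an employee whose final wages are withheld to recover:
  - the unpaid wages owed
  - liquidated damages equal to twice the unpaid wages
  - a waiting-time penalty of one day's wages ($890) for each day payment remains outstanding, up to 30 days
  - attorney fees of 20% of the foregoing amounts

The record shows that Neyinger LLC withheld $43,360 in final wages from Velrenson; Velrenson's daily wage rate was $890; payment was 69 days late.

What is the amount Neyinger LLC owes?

Doubled: 2 × $43,360 = $86,720
Penalty days: min(69, 30) = 30
Waiting-time penalty: 30 × $890 = $26,700
Subtotal: $43,360 + $86,720 + $26,700 = $156,780
Attorney fees: 20% of $156,780 = $31,356
Total award: $156,780 + $31,356 = $188,136

$188,136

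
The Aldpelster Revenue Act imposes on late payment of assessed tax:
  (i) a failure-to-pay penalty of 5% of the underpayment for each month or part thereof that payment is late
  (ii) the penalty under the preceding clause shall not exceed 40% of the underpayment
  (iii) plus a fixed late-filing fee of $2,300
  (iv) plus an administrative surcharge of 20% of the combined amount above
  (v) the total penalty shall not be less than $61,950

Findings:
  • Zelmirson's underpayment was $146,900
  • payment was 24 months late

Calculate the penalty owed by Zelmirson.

Penalty: $73,272

Accrued rate: 5% × 24 = 120%, capped at 40% → 40%
Failure-to-pay penalty: 40% of $146,900 = $58,760
Penalty before surcharge: $58,760 + $2,300 = $61,060
Administrative surcharge: 20% of $61,060 = $12,212
Total penalty: $61,060 + $12,212 = $73,272
Minimum $61,950: $73,272 meets the minimum, no increase.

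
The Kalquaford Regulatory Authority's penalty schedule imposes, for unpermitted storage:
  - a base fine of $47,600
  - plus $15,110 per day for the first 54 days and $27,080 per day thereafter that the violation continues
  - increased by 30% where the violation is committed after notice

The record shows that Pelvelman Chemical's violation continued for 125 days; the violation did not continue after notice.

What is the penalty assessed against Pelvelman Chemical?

First 54 days: 54 × $15,110 = $815,940
Remaining days: (125 − 54) × $27,080 = $1,922,680
Per-day component: $815,940 + $1,922,680 = $2,738,620
Base plus per-day: $47,600 + $2,738,620 = $2,786,220
The violation did not continue after notice: no 30% increase.

$2,786,220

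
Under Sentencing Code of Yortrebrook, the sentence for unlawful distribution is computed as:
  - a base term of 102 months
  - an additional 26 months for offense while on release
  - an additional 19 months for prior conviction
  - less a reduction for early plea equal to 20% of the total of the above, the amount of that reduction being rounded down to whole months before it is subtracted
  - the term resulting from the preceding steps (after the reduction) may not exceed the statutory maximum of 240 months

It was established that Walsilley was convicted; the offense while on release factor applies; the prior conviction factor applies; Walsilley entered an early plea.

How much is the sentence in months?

118 months

Offense while on release enhancement: +26 months
Prior conviction enhancement: +19 months
Adjusted term: 102 months + 26 months + 19 months = 147 months
Early plea reduction: 20% of 147 months = 29 months (rounded down)
After reduction: 147 − 29 = 118 months
Cap at 240 months: 118 months is within the cap, no reduction.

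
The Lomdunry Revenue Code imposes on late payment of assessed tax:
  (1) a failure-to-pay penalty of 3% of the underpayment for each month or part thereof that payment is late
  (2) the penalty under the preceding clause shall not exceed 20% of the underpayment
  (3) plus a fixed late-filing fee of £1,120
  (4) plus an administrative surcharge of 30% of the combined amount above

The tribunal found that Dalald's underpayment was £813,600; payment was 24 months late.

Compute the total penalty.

Accrued rate: 3% × 24 = 72%, capped at 20% → 20%
Failure-to-pay penalty: 20% of £813,600 = £162,720
Penalty before surcharge: £162,720 + £1,120 = £163,840
Administrative surcharge: 30% of £163,840 = £49,152
Total penalty: £163,840 + £49,152 = £212,992

Penalty: £212,992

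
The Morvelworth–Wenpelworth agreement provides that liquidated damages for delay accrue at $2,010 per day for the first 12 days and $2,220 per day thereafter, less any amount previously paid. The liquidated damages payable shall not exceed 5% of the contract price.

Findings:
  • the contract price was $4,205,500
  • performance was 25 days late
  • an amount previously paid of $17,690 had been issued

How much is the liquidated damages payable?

$35,290

First 12 days: 12 × $2,010 = $24,120
Remaining days: (25 − 12) × $2,220 = $28,860
Accrued per-day damages: $24,120 + $28,860 = $52,980
Less amount previously paid: $52,980 − $17,690 = $35,290
Cap: 5% of $4,205,500 = $210,275
Cap at $210,275: $35,290 is within the cap, no reduction.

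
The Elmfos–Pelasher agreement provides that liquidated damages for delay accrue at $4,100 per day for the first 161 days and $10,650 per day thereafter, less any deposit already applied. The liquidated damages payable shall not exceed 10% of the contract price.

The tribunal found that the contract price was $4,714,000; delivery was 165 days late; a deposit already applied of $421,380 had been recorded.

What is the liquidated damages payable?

$281,320

First 161 days: 161 × $4,100 = $660,100
Remaining days: (165 − 161) × $10,650 = $42,600
Accrued per-day damages: $660,100 + $42,600 = $702,700
Less deposit already applied: $702,700 − $421,380 = $281,320
Cap: 10% of $4,714,000 = $471,400
Cap at $471,400: $281,320 is within the cap, no reduction.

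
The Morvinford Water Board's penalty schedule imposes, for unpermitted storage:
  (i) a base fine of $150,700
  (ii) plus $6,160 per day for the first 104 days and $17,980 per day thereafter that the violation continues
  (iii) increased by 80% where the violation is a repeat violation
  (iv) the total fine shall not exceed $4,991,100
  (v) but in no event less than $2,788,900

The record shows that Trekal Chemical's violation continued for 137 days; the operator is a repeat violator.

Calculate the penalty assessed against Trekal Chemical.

First 104 days: 104 × $6,160 = $640,640
Remaining days: (137 − 104) × $17,980 = $593,340
Per-day component: $640,640 + $593,340 = $1,233,980
Base plus per-day: $150,700 + $1,233,980 = $1,384,680
Enhancement: 80% of $1,384,680 = $1,107,744
Enhanced fine: $1,384,680 + $1,107,744 = $2,492,424
Cap at $4,991,100: $2,492,424 is within the cap, no reduction.
Minimum $2,788,900: $2,492,424 is below the minimum → $2,788,900

Civil penalty: $2,788,900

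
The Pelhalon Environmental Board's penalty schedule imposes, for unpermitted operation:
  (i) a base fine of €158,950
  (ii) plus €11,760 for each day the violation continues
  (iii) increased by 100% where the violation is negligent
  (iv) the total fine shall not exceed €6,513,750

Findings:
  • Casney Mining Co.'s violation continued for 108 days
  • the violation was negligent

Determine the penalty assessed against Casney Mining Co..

Per-day component: 108 × €11,760 = €1,270,080
Base plus per-day: €158,950 + €1,270,080 = €1,429,030
Enhancement: 100% of €1,429,030 = €1,429,030
Enhanced fine: €1,429,030 + €1,429,030 = €2,858,060
Cap at €6,513,750: €2,858,060 is within the cap, no reduction.

€2,858,060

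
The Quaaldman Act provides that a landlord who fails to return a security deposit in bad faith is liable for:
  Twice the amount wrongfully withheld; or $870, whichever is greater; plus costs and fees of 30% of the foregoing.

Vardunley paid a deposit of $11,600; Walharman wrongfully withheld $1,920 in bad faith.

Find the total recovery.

Doubled: 2 × $1,920 = $3,840
Minimum $870: $3,840 meets the minimum, no increase.
Costs and fees: 30% of $3,840 = $1,152
Total recovery: $3,840 + $1,152 = $4,992

$4,992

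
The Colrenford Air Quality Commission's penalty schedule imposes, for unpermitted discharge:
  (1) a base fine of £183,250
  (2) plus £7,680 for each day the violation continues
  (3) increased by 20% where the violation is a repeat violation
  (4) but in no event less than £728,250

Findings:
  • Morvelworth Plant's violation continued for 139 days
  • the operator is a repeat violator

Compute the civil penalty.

Per-day component: 139 × £7,680 = £1,067,520
Base plus per-day: £183,250 + £1,067,520 = £1,250,770
Enhancement: 20% of £1,250,770 = £250,154
Enhanced fine: £1,250,770 + £250,154 = £1,500,924
Minimum £728,250: £1,500,924 meets the minimum, no increase.

£1,500,924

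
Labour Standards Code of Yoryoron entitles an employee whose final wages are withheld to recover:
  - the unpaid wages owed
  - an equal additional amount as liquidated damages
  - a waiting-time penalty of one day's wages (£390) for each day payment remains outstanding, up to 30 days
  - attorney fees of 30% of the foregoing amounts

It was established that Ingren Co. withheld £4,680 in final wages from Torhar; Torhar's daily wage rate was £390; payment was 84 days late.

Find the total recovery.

£27,378

Liquidated damages (equal amount): £4,680
Penalty days: min(84, 30) = 30
Waiting-time penalty: 30 × £390 = £11,700
Subtotal: £4,680 + £4,680 + £11,700 = £21,060
Attorney fees: 30% of £21,060 = £6,318
Total award: £21,060 + £6,318 = £27,378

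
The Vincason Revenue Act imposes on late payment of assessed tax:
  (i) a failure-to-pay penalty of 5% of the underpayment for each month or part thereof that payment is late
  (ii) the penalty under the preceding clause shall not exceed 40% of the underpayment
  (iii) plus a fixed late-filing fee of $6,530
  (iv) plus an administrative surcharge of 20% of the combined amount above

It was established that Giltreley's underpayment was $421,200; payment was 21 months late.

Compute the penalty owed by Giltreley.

$210,012

Accrued rate: 5% × 21 = 105%, capped at 40% → 40%
Failure-to-pay penalty: 40% of $421,200 = $168,480
Penalty before surcharge: $168,480 + $6,530 = $175,010
Administrative surcharge: 20% of $175,010 = $35,002
Total penalty: $175,010 + $35,002 = $210,012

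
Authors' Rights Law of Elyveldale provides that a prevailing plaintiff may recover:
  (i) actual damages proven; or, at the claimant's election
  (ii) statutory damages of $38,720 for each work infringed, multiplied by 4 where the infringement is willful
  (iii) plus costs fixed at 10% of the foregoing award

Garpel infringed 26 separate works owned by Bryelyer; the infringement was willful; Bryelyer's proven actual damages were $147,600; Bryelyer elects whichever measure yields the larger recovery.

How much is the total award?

$4,429,568

Statutory damages: 26 × $38,720 = $1,006,720
Multiplied by 4: 4 × $1,006,720 = $4,026,880
Greater of actual damages ($147,600) or enhanced statutory damages ($4,026,880): $4,026,880
Costs: 10% of $4,026,880 = $402,688
Award plus costs: $4,026,880 + $402,688 = $4,429,568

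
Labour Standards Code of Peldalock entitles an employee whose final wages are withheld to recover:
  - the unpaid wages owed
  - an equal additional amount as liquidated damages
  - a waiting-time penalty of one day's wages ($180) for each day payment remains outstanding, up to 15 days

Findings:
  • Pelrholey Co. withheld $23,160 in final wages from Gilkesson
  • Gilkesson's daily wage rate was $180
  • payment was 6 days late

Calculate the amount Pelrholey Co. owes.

Liquidated damages (equal amount): $23,160
Penalty days: min(6, 15) = 6
Waiting-time penalty: 6 × $180 = $1,080
Total award: $23,160 + $23,160 + $1,080 = $47,400

$47,400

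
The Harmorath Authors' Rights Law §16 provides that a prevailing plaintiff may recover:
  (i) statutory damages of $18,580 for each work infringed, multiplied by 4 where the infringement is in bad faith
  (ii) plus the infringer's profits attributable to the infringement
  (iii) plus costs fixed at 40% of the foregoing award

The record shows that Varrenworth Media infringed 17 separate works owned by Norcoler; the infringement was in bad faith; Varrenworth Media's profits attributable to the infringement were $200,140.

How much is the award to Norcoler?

Statutory damages: 17 × $18,580 = $315,860
Multiplied by 4: 4 × $315,860 = $1,263,440
Combined award: $1,263,440 + $200,140 = $1,463,580
Costs: 40% of $1,463,580 = $585,432
Award plus costs: $1,463,580 + $585,432 = $2,049,012

Award: $2,049,012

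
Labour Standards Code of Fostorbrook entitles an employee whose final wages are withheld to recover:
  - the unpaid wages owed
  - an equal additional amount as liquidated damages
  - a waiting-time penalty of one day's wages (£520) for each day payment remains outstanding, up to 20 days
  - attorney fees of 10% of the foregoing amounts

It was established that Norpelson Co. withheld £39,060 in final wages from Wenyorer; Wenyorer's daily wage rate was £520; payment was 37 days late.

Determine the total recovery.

Liquidated damages (equal amount): £39,060
Penalty days: min(37, 20) = 20
Waiting-time penalty: 20 × £520 = £10,400
Subtotal: £39,060 + £39,060 + £10,400 = £88,520
Attorney fees: 10% of £88,520 = £8,852
Total award: £88,520 + £8,852 = £97,372

£97,372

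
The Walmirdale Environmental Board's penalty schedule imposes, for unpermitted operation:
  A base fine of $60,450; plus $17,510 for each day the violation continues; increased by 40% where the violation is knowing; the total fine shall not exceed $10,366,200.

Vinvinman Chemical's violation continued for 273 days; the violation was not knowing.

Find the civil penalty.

Civil penalty: $4,840,680

Per-day component: 273 × $17,510 = $4,780,230
Base plus per-day: $60,450 + $4,780,230 = $4,840,680
The violation was not knowing: no 40% increase.
Cap at $10,366,200: $4,840,680 is within the cap, no reduction.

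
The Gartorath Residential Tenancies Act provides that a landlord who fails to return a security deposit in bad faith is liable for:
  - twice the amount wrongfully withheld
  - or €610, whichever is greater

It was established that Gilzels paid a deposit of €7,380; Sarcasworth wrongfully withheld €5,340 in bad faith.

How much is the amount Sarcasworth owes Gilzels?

Doubled: 2 × €5,340 = €10,680
Minimum €610: €10,680 meets the minimum, no increase.

€10,680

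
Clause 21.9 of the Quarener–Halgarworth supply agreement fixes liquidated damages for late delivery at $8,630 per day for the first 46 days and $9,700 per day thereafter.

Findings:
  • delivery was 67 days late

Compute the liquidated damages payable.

$600,680

First 46 days: 46 × $8,630 = $396,980
Remaining days: (67 − 46) × $9,700 = $203,700
Accrued per-day damages: $396,980 + $203,700 = $600,680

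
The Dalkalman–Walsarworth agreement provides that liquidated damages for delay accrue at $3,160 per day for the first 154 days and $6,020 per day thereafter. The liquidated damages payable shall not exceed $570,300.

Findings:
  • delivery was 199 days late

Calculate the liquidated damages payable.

Liquidated damages: $570,300

First 154 days: 154 × $3,160 = $486,640
Remaining days: (199 − 154) × $6,020 = $270,900
Accrued per-day damages: $486,640 + $270,900 = $757,540
Cap at $570,300: $757,540 exceeds the cap → $570,300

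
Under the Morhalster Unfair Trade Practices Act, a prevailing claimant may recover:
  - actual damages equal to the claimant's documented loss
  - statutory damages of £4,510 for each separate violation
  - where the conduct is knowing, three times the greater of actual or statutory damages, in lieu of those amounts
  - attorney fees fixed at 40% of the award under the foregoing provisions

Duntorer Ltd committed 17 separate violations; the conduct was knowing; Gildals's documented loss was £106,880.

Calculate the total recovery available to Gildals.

Statutory damages: 17 × £4,510 = £76,670
Greater of actual damages (£106,880) or statutory damages (£76,670): £106,880
Trebled: 3 × £106,880 = £320,640
Attorney fees: 40% of £320,640 = £128,256
Total recovery: £320,640 + £128,256 = £448,896

£448,896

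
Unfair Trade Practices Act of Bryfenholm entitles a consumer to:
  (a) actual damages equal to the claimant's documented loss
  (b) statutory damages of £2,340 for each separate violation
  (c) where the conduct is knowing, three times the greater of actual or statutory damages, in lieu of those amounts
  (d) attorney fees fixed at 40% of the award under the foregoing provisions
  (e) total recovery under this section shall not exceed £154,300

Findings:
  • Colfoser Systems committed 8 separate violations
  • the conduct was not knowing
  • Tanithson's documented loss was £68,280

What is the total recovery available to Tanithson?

Statutory damages: 8 × £2,340 = £18,720
Conduct not knowing: the in-lieu enhancement does not apply.
Actual plus statutory damages: £68,280 + £18,720 = £87,000
Attorney fees: 40% of £87,000 = £34,800
Total before cap: £87,000 + £34,800 = £121,800
Cap at £154,300: £121,800 is within the cap, no reduction.

£121,800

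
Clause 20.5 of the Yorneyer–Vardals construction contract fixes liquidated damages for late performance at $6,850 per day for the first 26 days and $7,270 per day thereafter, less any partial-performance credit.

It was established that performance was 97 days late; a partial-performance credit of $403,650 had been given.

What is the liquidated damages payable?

$290,620

First 26 days: 26 × $6,850 = $178,100
Remaining days: (97 − 26) × $7,270 = $516,170
Accrued per-day damages: $178,100 + $516,170 = $694,270
Less partial-performance credit: $694,270 − $403,650 = $290,620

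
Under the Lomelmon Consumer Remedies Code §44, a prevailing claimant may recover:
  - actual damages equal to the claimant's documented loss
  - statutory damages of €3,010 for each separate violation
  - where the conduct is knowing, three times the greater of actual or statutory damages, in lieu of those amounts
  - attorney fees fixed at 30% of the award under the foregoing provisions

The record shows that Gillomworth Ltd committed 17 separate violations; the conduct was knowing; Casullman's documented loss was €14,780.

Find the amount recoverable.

€199,563

Statutory damages: 17 × €3,010 = €51,170
Greater of actual damages (€14,780) or statutory damages (€51,170): €51,170
Trebled: 3 × €51,170 = €153,510
Attorney fees: 30% of €153,510 = €46,053
Total recovery: €153,510 + €46,053 = €199,563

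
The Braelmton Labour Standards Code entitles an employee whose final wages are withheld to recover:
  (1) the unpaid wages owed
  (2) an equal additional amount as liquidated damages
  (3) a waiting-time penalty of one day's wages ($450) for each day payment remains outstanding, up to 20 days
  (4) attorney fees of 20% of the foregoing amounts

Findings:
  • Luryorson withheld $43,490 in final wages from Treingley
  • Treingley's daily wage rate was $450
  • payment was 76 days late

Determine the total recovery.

Liquidated damages (equal amount): $43,490
Penalty days: min(76, 20) = 20
Waiting-time penalty: 20 × $450 = $9,000
Subtotal: $43,490 + $43,490 + $9,000 = $95,980
Attorney fees: 20% of $95,980 = $19,196
Total award: $95,980 + $19,196 = $115,176

$115,176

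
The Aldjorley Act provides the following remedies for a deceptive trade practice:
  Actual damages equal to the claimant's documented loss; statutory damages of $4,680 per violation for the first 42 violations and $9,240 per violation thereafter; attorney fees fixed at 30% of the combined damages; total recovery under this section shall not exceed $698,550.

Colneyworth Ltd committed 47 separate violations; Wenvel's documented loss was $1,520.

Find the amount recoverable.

First 42 violations: 42 × $4,680 = $196,560
Remaining violations: (47 − 42) × $9,240 = $46,200
Statutory damages: $196,560 + $46,200 = $242,760
Combined damages: $1,520 + $242,760 = $244,280
Attorney fees: 30% of $244,280 = $73,284
Total before cap: $244,280 + $73,284 = $317,564
Cap at $698,550: $317,564 is within the cap, no reduction.

$317,564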